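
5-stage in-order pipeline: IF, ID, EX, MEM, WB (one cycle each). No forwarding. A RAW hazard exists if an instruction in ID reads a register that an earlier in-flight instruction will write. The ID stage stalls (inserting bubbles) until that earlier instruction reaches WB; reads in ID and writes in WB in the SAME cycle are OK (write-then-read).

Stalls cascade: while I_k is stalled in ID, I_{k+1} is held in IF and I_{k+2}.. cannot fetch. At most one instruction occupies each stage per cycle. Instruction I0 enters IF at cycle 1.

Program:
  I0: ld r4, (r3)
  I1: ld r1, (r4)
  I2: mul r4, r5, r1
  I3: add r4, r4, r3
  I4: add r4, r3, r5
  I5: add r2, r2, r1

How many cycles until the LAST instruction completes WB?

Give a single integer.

I0 ld r4 <- r3: IF@1 ID@2 stall=0 (-) EX@3 MEM@4 WB@5
I1 ld r1 <- r4: IF@2 ID@3 stall=2 (RAW on I0.r4 (WB@5)) EX@6 MEM@7 WB@8
I2 mul r4 <- r5,r1: IF@3 ID@6 stall=2 (RAW on I1.r1 (WB@8)) EX@9 MEM@10 WB@11
I3 add r4 <- r4,r3: IF@6 ID@9 stall=2 (RAW on I2.r4 (WB@11)) EX@12 MEM@13 WB@14
I4 add r4 <- r3,r5: IF@9 ID@12 stall=0 (-) EX@13 MEM@14 WB@15
I5 add r2 <- r2,r1: IF@12 ID@13 stall=0 (-) EX@14 MEM@15 WB@16

Answer: 16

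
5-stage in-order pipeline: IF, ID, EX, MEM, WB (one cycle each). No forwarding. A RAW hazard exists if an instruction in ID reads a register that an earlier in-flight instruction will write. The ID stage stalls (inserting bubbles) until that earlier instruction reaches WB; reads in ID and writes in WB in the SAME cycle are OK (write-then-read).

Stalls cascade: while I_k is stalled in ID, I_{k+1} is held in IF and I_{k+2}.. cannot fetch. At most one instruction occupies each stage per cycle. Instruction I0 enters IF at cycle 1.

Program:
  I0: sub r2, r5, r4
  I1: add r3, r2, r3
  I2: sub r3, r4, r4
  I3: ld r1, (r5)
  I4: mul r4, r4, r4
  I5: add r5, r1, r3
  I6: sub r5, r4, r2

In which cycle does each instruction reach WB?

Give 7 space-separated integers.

I0 sub r2 <- r5,r4: IF@1 ID@2 stall=0 (-) EX@3 MEM@4 WB@5
I1 add r3 <- r2,r3: IF@2 ID@3 stall=2 (RAW on I0.r2 (WB@5)) EX@6 MEM@7 WB@8
I2 sub r3 <- r4,r4: IF@3 ID@6 stall=0 (-) EX@7 MEM@8 WB@9
I3 ld r1 <- r5: IF@6 ID@7 stall=0 (-) EX@8 MEM@9 WB@10
I4 mul r4 <- r4,r4: IF@7 ID@8 stall=0 (-) EX@9 MEM@10 WB@11
I5 add r5 <- r1,r3: IF@8 ID@9 stall=1 (RAW on I3.r1 (WB@10)) EX@11 MEM@12 WB@13
I6 sub r5 <- r4,r2: IF@9 ID@11 stall=0 (-) EX@12 MEM@13 WB@14

Answer: 5 8 9 10 11 13 14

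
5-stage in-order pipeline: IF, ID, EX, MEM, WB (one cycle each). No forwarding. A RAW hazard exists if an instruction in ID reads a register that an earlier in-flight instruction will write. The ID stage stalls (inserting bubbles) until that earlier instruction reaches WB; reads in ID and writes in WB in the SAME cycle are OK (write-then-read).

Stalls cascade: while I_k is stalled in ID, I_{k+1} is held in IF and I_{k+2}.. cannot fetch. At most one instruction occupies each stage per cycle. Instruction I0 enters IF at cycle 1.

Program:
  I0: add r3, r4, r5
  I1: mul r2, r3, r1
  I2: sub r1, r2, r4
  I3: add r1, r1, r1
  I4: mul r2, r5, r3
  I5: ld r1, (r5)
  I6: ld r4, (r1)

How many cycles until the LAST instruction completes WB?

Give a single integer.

I0 add r3 <- r4,r5: IF@1 ID@2 stall=0 (-) EX@3 MEM@4 WB@5
I1 mul r2 <- r3,r1: IF@2 ID@3 stall=2 (RAW on I0.r3 (WB@5)) EX@6 MEM@7 WB@8
I2 sub r1 <- r2,r4: IF@3 ID@6 stall=2 (RAW on I1.r2 (WB@8)) EX@9 MEM@10 WB@11
I3 add r1 <- r1,r1: IF@6 ID@9 stall=2 (RAW on I2.r1 (WB@11)) EX@12 MEM@13 WB@14
I4 mul r2 <- r5,r3: IF@9 ID@12 stall=0 (-) EX@13 MEM@14 WB@15
I5 ld r1 <- r5: IF@12 ID@13 stall=0 (-) EX@14 MEM@15 WB@16
I6 ld r4 <- r1: IF@13 ID@14 stall=2 (RAW on I5.r1 (WB@16)) EX@17 MEM@18 WB@19

Answer: 19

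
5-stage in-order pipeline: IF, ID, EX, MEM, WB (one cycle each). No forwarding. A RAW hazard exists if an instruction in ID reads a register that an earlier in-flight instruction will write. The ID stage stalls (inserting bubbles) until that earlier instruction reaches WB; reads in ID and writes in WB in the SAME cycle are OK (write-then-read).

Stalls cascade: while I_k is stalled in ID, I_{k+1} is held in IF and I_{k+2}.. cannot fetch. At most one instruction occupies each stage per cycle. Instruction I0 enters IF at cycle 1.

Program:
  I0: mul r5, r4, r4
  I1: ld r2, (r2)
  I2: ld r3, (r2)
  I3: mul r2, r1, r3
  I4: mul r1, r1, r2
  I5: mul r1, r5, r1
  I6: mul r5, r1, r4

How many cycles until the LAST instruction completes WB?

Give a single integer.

Answer: 21

Derivation:
I0 mul r5 <- r4,r4: IF@1 ID@2 stall=0 (-) EX@3 MEM@4 WB@5
I1 ld r2 <- r2: IF@2 ID@3 stall=0 (-) EX@4 MEM@5 WB@6
I2 ld r3 <- r2: IF@3 ID@4 stall=2 (RAW on I1.r2 (WB@6)) EX@7 MEM@8 WB@9
I3 mul r2 <- r1,r3: IF@4 ID@7 stall=2 (RAW on I2.r3 (WB@9)) EX@10 MEM@11 WB@12
I4 mul r1 <- r1,r2: IF@7 ID@10 stall=2 (RAW on I3.r2 (WB@12)) EX@13 MEM@14 WB@15
I5 mul r1 <- r5,r1: IF@10 ID@13 stall=2 (RAW on I4.r1 (WB@15)) EX@16 MEM@17 WB@18
I6 mul r5 <- r1,r4: IF@13 ID@16 stall=2 (RAW on I5.r1 (WB@18)) EX@19 MEM@20 WB@21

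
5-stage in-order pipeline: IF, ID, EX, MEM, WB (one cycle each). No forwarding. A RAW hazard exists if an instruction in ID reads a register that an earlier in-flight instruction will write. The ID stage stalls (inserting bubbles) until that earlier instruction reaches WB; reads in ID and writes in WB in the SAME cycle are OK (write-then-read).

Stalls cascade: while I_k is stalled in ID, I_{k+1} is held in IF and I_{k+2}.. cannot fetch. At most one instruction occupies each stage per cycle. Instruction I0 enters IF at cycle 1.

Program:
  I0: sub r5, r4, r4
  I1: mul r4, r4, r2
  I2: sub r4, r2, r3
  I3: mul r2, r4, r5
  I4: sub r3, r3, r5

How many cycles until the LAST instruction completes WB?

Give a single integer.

Answer: 11

Derivation:
I0 sub r5 <- r4,r4: IF@1 ID@2 stall=0 (-) EX@3 MEM@4 WB@5
I1 mul r4 <- r4,r2: IF@2 ID@3 stall=0 (-) EX@4 MEM@5 WB@6
I2 sub r4 <- r2,r3: IF@3 ID@4 stall=0 (-) EX@5 MEM@6 WB@7
I3 mul r2 <- r4,r5: IF@4 ID@5 stall=2 (RAW on I2.r4 (WB@7)) EX@8 MEM@9 WB@10
I4 sub r3 <- r3,r5: IF@5 ID@8 stall=0 (-) EX@9 MEM@10 WB@11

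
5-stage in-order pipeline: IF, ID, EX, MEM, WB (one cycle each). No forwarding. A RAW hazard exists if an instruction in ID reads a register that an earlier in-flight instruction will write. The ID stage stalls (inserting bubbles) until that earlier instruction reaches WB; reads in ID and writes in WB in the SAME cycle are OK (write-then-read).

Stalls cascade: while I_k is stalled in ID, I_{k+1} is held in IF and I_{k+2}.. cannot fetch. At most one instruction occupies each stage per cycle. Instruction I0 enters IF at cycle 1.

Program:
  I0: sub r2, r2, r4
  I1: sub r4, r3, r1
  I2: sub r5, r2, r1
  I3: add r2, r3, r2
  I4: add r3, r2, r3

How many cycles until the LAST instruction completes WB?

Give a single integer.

Answer: 12

Derivation:
I0 sub r2 <- r2,r4: IF@1 ID@2 stall=0 (-) EX@3 MEM@4 WB@5
I1 sub r4 <- r3,r1: IF@2 ID@3 stall=0 (-) EX@4 MEM@5 WB@6
I2 sub r5 <- r2,r1: IF@3 ID@4 stall=1 (RAW on I0.r2 (WB@5)) EX@6 MEM@7 WB@8
I3 add r2 <- r3,r2: IF@4 ID@6 stall=0 (-) EX@7 MEM@8 WB@9
I4 add r3 <- r2,r3: IF@6 ID@7 stall=2 (RAW on I3.r2 (WB@9)) EX@10 MEM@11 WB@12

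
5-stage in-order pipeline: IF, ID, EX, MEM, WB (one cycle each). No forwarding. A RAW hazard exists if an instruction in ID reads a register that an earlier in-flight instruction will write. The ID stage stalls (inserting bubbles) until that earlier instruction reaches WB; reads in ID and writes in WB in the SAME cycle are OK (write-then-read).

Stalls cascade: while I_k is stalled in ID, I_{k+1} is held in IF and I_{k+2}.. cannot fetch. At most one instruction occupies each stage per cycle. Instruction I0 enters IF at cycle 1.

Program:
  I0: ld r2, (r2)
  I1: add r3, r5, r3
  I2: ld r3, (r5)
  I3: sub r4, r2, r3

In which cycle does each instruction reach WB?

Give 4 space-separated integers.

Answer: 5 6 7 10

Derivation:
I0 ld r2 <- r2: IF@1 ID@2 stall=0 (-) EX@3 MEM@4 WB@5
I1 add r3 <- r5,r3: IF@2 ID@3 stall=0 (-) EX@4 MEM@5 WB@6
I2 ld r3 <- r5: IF@3 ID@4 stall=0 (-) EX@5 MEM@6 WB@7
I3 sub r4 <- r2,r3: IF@4 ID@5 stall=2 (RAW on I2.r3 (WB@7)) EX@8 MEM@9 WB@10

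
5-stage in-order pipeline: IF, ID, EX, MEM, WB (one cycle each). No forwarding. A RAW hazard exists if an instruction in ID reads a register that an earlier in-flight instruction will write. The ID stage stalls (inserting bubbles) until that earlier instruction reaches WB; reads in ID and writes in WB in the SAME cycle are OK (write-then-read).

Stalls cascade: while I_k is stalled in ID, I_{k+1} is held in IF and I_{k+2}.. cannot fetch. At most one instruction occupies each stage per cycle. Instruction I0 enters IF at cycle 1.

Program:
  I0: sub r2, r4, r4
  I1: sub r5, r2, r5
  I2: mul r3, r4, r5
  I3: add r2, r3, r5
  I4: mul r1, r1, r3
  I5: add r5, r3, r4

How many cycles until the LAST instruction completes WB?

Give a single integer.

Answer: 16

Derivation:
I0 sub r2 <- r4,r4: IF@1 ID@2 stall=0 (-) EX@3 MEM@4 WB@5
I1 sub r5 <- r2,r5: IF@2 ID@3 stall=2 (RAW on I0.r2 (WB@5)) EX@6 MEM@7 WB@8
I2 mul r3 <- r4,r5: IF@3 ID@6 stall=2 (RAW on I1.r5 (WB@8)) EX@9 MEM@10 WB@11
I3 add r2 <- r3,r5: IF@6 ID@9 stall=2 (RAW on I2.r3 (WB@11)) EX@12 MEM@13 WB@14
I4 mul r1 <- r1,r3: IF@9 ID@12 stall=0 (-) EX@13 MEM@14 WB@15
I5 add r5 <- r3,r4: IF@12 ID@13 stall=0 (-) EX@14 MEM@15 WB@16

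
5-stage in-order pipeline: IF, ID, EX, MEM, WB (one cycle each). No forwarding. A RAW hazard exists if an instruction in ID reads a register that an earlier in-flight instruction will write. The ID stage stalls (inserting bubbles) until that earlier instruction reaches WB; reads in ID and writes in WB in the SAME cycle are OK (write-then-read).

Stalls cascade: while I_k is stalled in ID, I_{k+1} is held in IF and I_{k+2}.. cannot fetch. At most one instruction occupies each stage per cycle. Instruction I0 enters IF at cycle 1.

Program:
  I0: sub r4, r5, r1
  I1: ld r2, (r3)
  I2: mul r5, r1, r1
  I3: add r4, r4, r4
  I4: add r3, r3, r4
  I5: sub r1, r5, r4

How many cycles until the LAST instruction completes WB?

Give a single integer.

Answer: 12

Derivation:
I0 sub r4 <- r5,r1: IF@1 ID@2 stall=0 (-) EX@3 MEM@4 WB@5
I1 ld r2 <- r3: IF@2 ID@3 stall=0 (-) EX@4 MEM@5 WB@6
I2 mul r5 <- r1,r1: IF@3 ID@4 stall=0 (-) EX@5 MEM@6 WB@7
I3 add r4 <- r4,r4: IF@4 ID@5 stall=0 (-) EX@6 MEM@7 WB@8
I4 add r3 <- r3,r4: IF@5 ID@6 stall=2 (RAW on I3.r4 (WB@8)) EX@9 MEM@10 WB@11
I5 sub r1 <- r5,r4: IF@6 ID@9 stall=0 (-) EX@10 MEM@11 WB@12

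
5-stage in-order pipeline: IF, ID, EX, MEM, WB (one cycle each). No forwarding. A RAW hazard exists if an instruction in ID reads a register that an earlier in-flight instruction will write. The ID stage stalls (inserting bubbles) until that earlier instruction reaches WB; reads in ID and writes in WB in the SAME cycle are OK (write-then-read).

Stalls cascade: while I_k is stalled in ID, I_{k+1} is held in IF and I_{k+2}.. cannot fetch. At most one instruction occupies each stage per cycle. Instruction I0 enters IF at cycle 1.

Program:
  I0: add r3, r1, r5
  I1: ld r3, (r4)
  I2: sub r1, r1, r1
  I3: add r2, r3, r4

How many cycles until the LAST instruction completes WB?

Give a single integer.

Answer: 9

Derivation:
I0 add r3 <- r1,r5: IF@1 ID@2 stall=0 (-) EX@3 MEM@4 WB@5
I1 ld r3 <- r4: IF@2 ID@3 stall=0 (-) EX@4 MEM@5 WB@6
I2 sub r1 <- r1,r1: IF@3 ID@4 stall=0 (-) EX@5 MEM@6 WB@7
I3 add r2 <- r3,r4: IF@4 ID@5 stall=1 (RAW on I1.r3 (WB@6)) EX@7 MEM@8 WB@9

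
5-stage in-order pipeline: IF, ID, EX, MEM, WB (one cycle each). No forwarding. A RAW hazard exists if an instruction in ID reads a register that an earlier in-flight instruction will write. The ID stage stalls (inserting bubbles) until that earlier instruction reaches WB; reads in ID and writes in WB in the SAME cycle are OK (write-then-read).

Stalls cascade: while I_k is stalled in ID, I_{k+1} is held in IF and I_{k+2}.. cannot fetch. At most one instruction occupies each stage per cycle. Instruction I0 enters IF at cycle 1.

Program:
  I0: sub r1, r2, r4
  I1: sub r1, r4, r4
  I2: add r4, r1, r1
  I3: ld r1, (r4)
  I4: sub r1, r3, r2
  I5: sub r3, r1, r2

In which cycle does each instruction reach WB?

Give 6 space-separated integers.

I0 sub r1 <- r2,r4: IF@1 ID@2 stall=0 (-) EX@3 MEM@4 WB@5
I1 sub r1 <- r4,r4: IF@2 ID@3 stall=0 (-) EX@4 MEM@5 WB@6
I2 add r4 <- r1,r1: IF@3 ID@4 stall=2 (RAW on I1.r1 (WB@6)) EX@7 MEM@8 WB@9
I3 ld r1 <- r4: IF@4 ID@7 stall=2 (RAW on I2.r4 (WB@9)) EX@10 MEM@11 WB@12
I4 sub r1 <- r3,r2: IF@7 ID@10 stall=0 (-) EX@11 MEM@12 WB@13
I5 sub r3 <- r1,r2: IF@10 ID@11 stall=2 (RAW on I4.r1 (WB@13)) EX@14 MEM@15 WB@16

Answer: 5 6 9 12 13 16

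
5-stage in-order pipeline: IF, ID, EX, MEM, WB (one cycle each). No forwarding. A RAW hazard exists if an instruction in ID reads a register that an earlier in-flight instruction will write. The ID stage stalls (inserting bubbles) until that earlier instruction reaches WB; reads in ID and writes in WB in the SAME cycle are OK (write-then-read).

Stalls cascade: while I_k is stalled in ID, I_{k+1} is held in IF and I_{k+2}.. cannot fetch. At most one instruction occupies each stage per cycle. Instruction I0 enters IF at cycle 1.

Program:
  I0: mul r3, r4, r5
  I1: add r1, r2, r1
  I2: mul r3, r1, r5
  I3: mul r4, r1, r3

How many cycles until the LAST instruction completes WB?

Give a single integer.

I0 mul r3 <- r4,r5: IF@1 ID@2 stall=0 (-) EX@3 MEM@4 WB@5
I1 add r1 <- r2,r1: IF@2 ID@3 stall=0 (-) EX@4 MEM@5 WB@6
I2 mul r3 <- r1,r5: IF@3 ID@4 stall=2 (RAW on I1.r1 (WB@6)) EX@7 MEM@8 WB@9
I3 mul r4 <- r1,r3: IF@4 ID@7 stall=2 (RAW on I2.r3 (WB@9)) EX@10 MEM@11 WB@12

Answer: 12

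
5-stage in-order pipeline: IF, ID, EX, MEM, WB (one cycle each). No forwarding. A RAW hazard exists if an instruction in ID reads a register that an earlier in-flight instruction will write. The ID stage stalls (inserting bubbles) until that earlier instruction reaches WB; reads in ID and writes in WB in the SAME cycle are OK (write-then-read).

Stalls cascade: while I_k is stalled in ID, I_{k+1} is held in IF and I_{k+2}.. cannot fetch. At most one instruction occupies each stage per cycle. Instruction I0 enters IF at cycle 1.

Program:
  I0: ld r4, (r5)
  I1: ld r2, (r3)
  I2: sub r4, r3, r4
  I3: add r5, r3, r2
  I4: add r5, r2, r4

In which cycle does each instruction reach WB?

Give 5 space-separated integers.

I0 ld r4 <- r5: IF@1 ID@2 stall=0 (-) EX@3 MEM@4 WB@5
I1 ld r2 <- r3: IF@2 ID@3 stall=0 (-) EX@4 MEM@5 WB@6
I2 sub r4 <- r3,r4: IF@3 ID@4 stall=1 (RAW on I0.r4 (WB@5)) EX@6 MEM@7 WB@8
I3 add r5 <- r3,r2: IF@4 ID@6 stall=0 (-) EX@7 MEM@8 WB@9
I4 add r5 <- r2,r4: IF@6 ID@7 stall=1 (RAW on I2.r4 (WB@8)) EX@9 MEM@10 WB@11

Answer: 5 6 8 9 11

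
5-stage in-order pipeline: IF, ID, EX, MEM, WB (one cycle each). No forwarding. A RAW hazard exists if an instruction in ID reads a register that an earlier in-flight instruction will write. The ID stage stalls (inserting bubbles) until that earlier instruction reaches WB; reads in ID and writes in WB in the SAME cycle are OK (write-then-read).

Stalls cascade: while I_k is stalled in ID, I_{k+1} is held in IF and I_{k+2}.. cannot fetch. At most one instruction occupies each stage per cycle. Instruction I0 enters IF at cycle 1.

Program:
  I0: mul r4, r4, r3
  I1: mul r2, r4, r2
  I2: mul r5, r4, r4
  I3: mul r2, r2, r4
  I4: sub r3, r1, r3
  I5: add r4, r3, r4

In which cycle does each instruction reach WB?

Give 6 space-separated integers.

Answer: 5 8 9 11 12 15

Derivation:
I0 mul r4 <- r4,r3: IF@1 ID@2 stall=0 (-) EX@3 MEM@4 WB@5
I1 mul r2 <- r4,r2: IF@2 ID@3 stall=2 (RAW on I0.r4 (WB@5)) EX@6 MEM@7 WB@8
I2 mul r5 <- r4,r4: IF@3 ID@6 stall=0 (-) EX@7 MEM@8 WB@9
I3 mul r2 <- r2,r4: IF@6 ID@7 stall=1 (RAW on I1.r2 (WB@8)) EX@9 MEM@10 WB@11
I4 sub r3 <- r1,r3: IF@7 ID@9 stall=0 (-) EX@10 MEM@11 WB@12
I5 add r4 <- r3,r4: IF@9 ID@10 stall=2 (RAW on I4.r3 (WB@12)) EX@13 MEM@14 WB@15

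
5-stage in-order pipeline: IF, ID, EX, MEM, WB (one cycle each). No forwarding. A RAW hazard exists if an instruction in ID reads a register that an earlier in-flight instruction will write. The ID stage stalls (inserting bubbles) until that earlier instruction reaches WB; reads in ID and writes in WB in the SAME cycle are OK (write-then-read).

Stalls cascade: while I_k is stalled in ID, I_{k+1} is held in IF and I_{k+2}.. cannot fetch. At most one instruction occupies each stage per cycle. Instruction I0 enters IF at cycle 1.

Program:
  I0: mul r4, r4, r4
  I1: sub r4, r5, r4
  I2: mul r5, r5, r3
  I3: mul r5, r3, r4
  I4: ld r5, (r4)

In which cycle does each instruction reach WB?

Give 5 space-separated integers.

I0 mul r4 <- r4,r4: IF@1 ID@2 stall=0 (-) EX@3 MEM@4 WB@5
I1 sub r4 <- r5,r4: IF@2 ID@3 stall=2 (RAW on I0.r4 (WB@5)) EX@6 MEM@7 WB@8
I2 mul r5 <- r5,r3: IF@3 ID@6 stall=0 (-) EX@7 MEM@8 WB@9
I3 mul r5 <- r3,r4: IF@6 ID@7 stall=1 (RAW on I1.r4 (WB@8)) EX@9 MEM@10 WB@11
I4 ld r5 <- r4: IF@7 ID@9 stall=0 (-) EX@10 MEM@11 WB@12

Answer: 5 8 9 11 12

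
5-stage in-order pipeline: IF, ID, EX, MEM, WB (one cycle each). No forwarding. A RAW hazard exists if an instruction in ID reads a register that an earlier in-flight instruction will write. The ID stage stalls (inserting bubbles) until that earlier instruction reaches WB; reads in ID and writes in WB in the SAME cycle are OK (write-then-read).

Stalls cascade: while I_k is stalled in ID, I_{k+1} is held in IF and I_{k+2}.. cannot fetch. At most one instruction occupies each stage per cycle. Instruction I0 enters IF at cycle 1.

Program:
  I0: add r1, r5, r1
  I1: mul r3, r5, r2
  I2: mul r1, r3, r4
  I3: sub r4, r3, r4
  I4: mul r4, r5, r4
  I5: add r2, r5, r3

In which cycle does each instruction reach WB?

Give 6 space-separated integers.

I0 add r1 <- r5,r1: IF@1 ID@2 stall=0 (-) EX@3 MEM@4 WB@5
I1 mul r3 <- r5,r2: IF@2 ID@3 stall=0 (-) EX@4 MEM@5 WB@6
I2 mul r1 <- r3,r4: IF@3 ID@4 stall=2 (RAW on I1.r3 (WB@6)) EX@7 MEM@8 WB@9
I3 sub r4 <- r3,r4: IF@4 ID@7 stall=0 (-) EX@8 MEM@9 WB@10
I4 mul r4 <- r5,r4: IF@7 ID@8 stall=2 (RAW on I3.r4 (WB@10)) EX@11 MEM@12 WB@13
I5 add r2 <- r5,r3: IF@8 ID@11 stall=0 (-) EX@12 MEM@13 WB@14

Answer: 5 6 9 10 13 14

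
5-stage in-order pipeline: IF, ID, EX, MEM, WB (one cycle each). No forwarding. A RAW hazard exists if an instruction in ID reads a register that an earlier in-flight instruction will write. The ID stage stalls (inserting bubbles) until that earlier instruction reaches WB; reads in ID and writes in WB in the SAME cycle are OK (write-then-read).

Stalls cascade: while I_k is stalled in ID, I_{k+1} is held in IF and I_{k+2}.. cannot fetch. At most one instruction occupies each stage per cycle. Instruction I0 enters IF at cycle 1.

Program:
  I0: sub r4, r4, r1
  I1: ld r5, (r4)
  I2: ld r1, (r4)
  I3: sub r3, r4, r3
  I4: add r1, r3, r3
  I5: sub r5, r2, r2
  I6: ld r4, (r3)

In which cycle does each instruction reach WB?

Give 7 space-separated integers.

Answer: 5 8 9 10 13 14 15

Derivation:
I0 sub r4 <- r4,r1: IF@1 ID@2 stall=0 (-) EX@3 MEM@4 WB@5
I1 ld r5 <- r4: IF@2 ID@3 stall=2 (RAW on I0.r4 (WB@5)) EX@6 MEM@7 WB@8
I2 ld r1 <- r4: IF@3 ID@6 stall=0 (-) EX@7 MEM@8 WB@9
I3 sub r3 <- r4,r3: IF@6 ID@7 stall=0 (-) EX@8 MEM@9 WB@10
I4 add r1 <- r3,r3: IF@7 ID@8 stall=2 (RAW on I3.r3 (WB@10)) EX@11 MEM@12 WB@13
I5 sub r5 <- r2,r2: IF@8 ID@11 stall=0 (-) EX@12 MEM@13 WB@14
I6 ld r4 <- r3: IF@11 ID@12 stall=0 (-) EX@13 MEM@14 WB@15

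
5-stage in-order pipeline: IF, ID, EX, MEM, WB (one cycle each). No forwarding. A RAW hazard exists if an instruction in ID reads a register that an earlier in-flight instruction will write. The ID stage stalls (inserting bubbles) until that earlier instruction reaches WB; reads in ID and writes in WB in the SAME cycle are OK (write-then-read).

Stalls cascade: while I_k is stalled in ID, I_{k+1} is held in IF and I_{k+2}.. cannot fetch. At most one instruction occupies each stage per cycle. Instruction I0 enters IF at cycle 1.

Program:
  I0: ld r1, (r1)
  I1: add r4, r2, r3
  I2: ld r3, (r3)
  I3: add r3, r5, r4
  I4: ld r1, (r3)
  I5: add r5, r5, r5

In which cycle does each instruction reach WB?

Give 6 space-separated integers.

Answer: 5 6 7 9 12 13

Derivation:
I0 ld r1 <- r1: IF@1 ID@2 stall=0 (-) EX@3 MEM@4 WB@5
I1 add r4 <- r2,r3: IF@2 ID@3 stall=0 (-) EX@4 MEM@5 WB@6
I2 ld r3 <- r3: IF@3 ID@4 stall=0 (-) EX@5 MEM@6 WB@7
I3 add r3 <- r5,r4: IF@4 ID@5 stall=1 (RAW on I1.r4 (WB@6)) EX@7 MEM@8 WB@9
I4 ld r1 <- r3: IF@5 ID@7 stall=2 (RAW on I3.r3 (WB@9)) EX@10 MEM@11 WB@12
I5 add r5 <- r5,r5: IF@7 ID@10 stall=0 (-) EX@11 MEM@12 WB@13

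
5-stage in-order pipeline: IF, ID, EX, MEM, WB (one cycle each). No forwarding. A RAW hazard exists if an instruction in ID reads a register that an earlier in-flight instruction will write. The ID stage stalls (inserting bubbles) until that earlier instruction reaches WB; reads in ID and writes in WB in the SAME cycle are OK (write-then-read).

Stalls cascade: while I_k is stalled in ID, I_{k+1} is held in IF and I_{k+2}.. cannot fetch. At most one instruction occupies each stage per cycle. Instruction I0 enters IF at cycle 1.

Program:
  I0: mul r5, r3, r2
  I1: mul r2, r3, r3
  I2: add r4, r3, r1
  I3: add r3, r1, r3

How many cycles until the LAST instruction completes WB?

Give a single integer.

I0 mul r5 <- r3,r2: IF@1 ID@2 stall=0 (-) EX@3 MEM@4 WB@5
I1 mul r2 <- r3,r3: IF@2 ID@3 stall=0 (-) EX@4 MEM@5 WB@6
I2 add r4 <- r3,r1: IF@3 ID@4 stall=0 (-) EX@5 MEM@6 WB@7
I3 add r3 <- r1,r3: IF@4 ID@5 stall=0 (-) EX@6 MEM@7 WB@8

Answer: 8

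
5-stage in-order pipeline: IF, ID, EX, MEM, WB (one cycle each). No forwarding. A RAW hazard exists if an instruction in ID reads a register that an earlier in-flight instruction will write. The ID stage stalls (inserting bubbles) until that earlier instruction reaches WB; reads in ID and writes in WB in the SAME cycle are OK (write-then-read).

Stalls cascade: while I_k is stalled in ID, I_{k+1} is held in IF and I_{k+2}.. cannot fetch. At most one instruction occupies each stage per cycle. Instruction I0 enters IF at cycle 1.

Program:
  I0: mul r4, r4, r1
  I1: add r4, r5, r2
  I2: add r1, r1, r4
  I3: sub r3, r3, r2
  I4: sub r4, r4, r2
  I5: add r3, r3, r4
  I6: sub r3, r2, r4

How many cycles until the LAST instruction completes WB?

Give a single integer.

I0 mul r4 <- r4,r1: IF@1 ID@2 stall=0 (-) EX@3 MEM@4 WB@5
I1 add r4 <- r5,r2: IF@2 ID@3 stall=0 (-) EX@4 MEM@5 WB@6
I2 add r1 <- r1,r4: IF@3 ID@4 stall=2 (RAW on I1.r4 (WB@6)) EX@7 MEM@8 WB@9
I3 sub r3 <- r3,r2: IF@4 ID@7 stall=0 (-) EX@8 MEM@9 WB@10
I4 sub r4 <- r4,r2: IF@7 ID@8 stall=0 (-) EX@9 MEM@10 WB@11
I5 add r3 <- r3,r4: IF@8 ID@9 stall=2 (RAW on I4.r4 (WB@11)) EX@12 MEM@13 WB@14
I6 sub r3 <- r2,r4: IF@9 ID@12 stall=0 (-) EX@13 MEM@14 WB@15

Answer: 15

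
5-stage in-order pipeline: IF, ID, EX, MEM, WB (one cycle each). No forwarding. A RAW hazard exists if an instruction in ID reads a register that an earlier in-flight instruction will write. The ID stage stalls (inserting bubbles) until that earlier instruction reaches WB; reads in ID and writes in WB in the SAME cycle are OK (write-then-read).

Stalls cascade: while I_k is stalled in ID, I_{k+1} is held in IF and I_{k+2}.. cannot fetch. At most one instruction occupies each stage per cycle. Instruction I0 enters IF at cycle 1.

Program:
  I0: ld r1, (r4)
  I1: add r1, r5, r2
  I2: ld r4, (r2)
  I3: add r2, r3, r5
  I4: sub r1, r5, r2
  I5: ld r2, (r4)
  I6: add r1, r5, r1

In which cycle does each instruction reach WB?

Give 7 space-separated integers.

Answer: 5 6 7 8 11 12 14

Derivation:
I0 ld r1 <- r4: IF@1 ID@2 stall=0 (-) EX@3 MEM@4 WB@5
I1 add r1 <- r5,r2: IF@2 ID@3 stall=0 (-) EX@4 MEM@5 WB@6
I2 ld r4 <- r2: IF@3 ID@4 stall=0 (-) EX@5 MEM@6 WB@7
I3 add r2 <- r3,r5: IF@4 ID@5 stall=0 (-) EX@6 MEM@7 WB@8
I4 sub r1 <- r5,r2: IF@5 ID@6 stall=2 (RAW on I3.r2 (WB@8)) EX@9 MEM@10 WB@11
I5 ld r2 <- r4: IF@6 ID@9 stall=0 (-) EX@10 MEM@11 WB@12
I6 add r1 <- r5,r1: IF@9 ID@10 stall=1 (RAW on I4.r1 (WB@11)) EX@12 MEM@13 WB@14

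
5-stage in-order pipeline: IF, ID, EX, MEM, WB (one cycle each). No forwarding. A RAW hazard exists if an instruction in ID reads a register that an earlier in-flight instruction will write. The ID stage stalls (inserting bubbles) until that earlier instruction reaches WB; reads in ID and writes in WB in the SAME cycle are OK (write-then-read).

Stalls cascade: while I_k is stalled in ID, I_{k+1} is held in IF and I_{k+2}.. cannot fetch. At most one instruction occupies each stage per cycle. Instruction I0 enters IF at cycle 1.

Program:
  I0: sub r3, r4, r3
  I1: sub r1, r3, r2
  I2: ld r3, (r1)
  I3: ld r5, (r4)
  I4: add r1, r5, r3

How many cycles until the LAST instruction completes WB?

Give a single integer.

I0 sub r3 <- r4,r3: IF@1 ID@2 stall=0 (-) EX@3 MEM@4 WB@5
I1 sub r1 <- r3,r2: IF@2 ID@3 stall=2 (RAW on I0.r3 (WB@5)) EX@6 MEM@7 WB@8
I2 ld r3 <- r1: IF@3 ID@6 stall=2 (RAW on I1.r1 (WB@8)) EX@9 MEM@10 WB@11
I3 ld r5 <- r4: IF@6 ID@9 stall=0 (-) EX@10 MEM@11 WB@12
I4 add r1 <- r5,r3: IF@9 ID@10 stall=2 (RAW on I3.r5 (WB@12)) EX@13 MEM@14 WB@15

Answer: 15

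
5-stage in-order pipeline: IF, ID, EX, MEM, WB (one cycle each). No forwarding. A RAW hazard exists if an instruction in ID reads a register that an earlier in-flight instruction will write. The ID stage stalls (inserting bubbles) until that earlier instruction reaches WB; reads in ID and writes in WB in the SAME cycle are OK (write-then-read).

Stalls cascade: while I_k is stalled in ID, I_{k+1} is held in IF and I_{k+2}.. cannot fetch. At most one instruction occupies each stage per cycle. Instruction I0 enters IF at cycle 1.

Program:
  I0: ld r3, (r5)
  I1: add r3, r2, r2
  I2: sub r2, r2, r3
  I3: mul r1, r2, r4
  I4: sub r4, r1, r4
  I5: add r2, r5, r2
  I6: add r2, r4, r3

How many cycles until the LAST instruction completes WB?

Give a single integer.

I0 ld r3 <- r5: IF@1 ID@2 stall=0 (-) EX@3 MEM@4 WB@5
I1 add r3 <- r2,r2: IF@2 ID@3 stall=0 (-) EX@4 MEM@5 WB@6
I2 sub r2 <- r2,r3: IF@3 ID@4 stall=2 (RAW on I1.r3 (WB@6)) EX@7 MEM@8 WB@9
I3 mul r1 <- r2,r4: IF@4 ID@7 stall=2 (RAW on I2.r2 (WB@9)) EX@10 MEM@11 WB@12
I4 sub r4 <- r1,r4: IF@7 ID@10 stall=2 (RAW on I3.r1 (WB@12)) EX@13 MEM@14 WB@15
I5 add r2 <- r5,r2: IF@10 ID@13 stall=0 (-) EX@14 MEM@15 WB@16
I6 add r2 <- r4,r3: IF@13 ID@14 stall=1 (RAW on I4.r4 (WB@15)) EX@16 MEM@17 WB@18

Answer: 18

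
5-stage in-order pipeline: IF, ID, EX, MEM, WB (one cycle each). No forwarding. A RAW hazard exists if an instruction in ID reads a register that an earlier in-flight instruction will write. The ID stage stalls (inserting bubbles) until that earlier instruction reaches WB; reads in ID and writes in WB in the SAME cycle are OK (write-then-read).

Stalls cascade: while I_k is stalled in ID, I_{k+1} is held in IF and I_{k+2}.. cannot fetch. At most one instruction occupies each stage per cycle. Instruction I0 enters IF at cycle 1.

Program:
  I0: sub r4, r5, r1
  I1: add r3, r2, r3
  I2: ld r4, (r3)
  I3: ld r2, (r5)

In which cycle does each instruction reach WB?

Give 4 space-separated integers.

Answer: 5 6 9 10

Derivation:
I0 sub r4 <- r5,r1: IF@1 ID@2 stall=0 (-) EX@3 MEM@4 WB@5
I1 add r3 <- r2,r3: IF@2 ID@3 stall=0 (-) EX@4 MEM@5 WB@6
I2 ld r4 <- r3: IF@3 ID@4 stall=2 (RAW on I1.r3 (WB@6)) EX@7 MEM@8 WB@9
I3 ld r2 <- r5: IF@4 ID@7 stall=0 (-) EX@8 MEM@9 WB@10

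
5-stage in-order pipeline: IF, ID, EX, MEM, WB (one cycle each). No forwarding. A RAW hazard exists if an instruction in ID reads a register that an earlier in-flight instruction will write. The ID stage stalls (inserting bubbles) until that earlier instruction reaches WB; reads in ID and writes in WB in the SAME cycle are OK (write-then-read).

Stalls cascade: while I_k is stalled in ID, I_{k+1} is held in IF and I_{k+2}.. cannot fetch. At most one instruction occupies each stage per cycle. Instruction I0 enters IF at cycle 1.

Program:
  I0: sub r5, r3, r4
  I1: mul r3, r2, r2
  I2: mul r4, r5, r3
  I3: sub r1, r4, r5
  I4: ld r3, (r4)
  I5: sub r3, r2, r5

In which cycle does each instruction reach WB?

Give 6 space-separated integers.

I0 sub r5 <- r3,r4: IF@1 ID@2 stall=0 (-) EX@3 MEM@4 WB@5
I1 mul r3 <- r2,r2: IF@2 ID@3 stall=0 (-) EX@4 MEM@5 WB@6
I2 mul r4 <- r5,r3: IF@3 ID@4 stall=2 (RAW on I1.r3 (WB@6)) EX@7 MEM@8 WB@9
I3 sub r1 <- r4,r5: IF@4 ID@7 stall=2 (RAW on I2.r4 (WB@9)) EX@10 MEM@11 WB@12
I4 ld r3 <- r4: IF@7 ID@10 stall=0 (-) EX@11 MEM@12 WB@13
I5 sub r3 <- r2,r5: IF@10 ID@11 stall=0 (-) EX@12 MEM@13 WB@14

Answer: 5 6 9 12 13 14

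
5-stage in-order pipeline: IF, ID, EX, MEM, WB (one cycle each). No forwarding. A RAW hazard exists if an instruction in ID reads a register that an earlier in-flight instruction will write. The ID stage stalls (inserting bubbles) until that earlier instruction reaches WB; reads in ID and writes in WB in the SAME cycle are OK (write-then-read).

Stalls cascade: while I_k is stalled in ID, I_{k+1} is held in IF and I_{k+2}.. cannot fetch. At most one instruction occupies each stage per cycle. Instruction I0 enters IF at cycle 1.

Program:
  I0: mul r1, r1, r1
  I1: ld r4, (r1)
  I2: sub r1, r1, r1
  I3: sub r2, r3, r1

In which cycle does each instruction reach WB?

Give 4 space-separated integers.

Answer: 5 8 9 12

Derivation:
I0 mul r1 <- r1,r1: IF@1 ID@2 stall=0 (-) EX@3 MEM@4 WB@5
I1 ld r4 <- r1: IF@2 ID@3 stall=2 (RAW on I0.r1 (WB@5)) EX@6 MEM@7 WB@8
I2 sub r1 <- r1,r1: IF@3 ID@6 stall=0 (-) EX@7 MEM@8 WB@9
I3 sub r2 <- r3,r1: IF@6 ID@7 stall=2 (RAW on I2.r1 (WB@9)) EX@10 MEM@11 WB@12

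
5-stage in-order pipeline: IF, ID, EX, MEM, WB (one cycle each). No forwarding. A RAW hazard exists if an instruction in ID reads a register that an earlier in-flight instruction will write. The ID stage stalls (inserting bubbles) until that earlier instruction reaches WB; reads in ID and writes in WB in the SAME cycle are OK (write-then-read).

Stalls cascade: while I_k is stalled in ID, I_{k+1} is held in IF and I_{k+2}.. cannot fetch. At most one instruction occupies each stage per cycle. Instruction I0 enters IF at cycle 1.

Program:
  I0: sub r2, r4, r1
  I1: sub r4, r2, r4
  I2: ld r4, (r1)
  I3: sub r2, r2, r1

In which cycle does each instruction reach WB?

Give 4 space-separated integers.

Answer: 5 8 9 10

Derivation:
I0 sub r2 <- r4,r1: IF@1 ID@2 stall=0 (-) EX@3 MEM@4 WB@5
I1 sub r4 <- r2,r4: IF@2 ID@3 stall=2 (RAW on I0.r2 (WB@5)) EX@6 MEM@7 WB@8
I2 ld r4 <- r1: IF@3 ID@6 stall=0 (-) EX@7 MEM@8 WB@9
I3 sub r2 <- r2,r1: IF@6 ID@7 stall=0 (-) EX@8 MEM@9 WB@10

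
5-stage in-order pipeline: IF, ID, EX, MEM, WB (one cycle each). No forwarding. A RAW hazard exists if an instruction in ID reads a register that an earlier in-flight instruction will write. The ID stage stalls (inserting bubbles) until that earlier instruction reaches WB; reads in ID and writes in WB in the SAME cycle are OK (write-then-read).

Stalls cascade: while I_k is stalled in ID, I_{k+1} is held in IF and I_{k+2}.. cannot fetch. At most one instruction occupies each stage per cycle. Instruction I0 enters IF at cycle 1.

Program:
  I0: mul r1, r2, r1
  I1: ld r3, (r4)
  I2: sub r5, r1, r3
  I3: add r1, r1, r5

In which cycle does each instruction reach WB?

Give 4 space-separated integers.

I0 mul r1 <- r2,r1: IF@1 ID@2 stall=0 (-) EX@3 MEM@4 WB@5
I1 ld r3 <- r4: IF@2 ID@3 stall=0 (-) EX@4 MEM@5 WB@6
I2 sub r5 <- r1,r3: IF@3 ID@4 stall=2 (RAW on I1.r3 (WB@6)) EX@7 MEM@8 WB@9
I3 add r1 <- r1,r5: IF@4 ID@7 stall=2 (RAW on I2.r5 (WB@9)) EX@10 MEM@11 WB@12

Answer: 5 6 9 12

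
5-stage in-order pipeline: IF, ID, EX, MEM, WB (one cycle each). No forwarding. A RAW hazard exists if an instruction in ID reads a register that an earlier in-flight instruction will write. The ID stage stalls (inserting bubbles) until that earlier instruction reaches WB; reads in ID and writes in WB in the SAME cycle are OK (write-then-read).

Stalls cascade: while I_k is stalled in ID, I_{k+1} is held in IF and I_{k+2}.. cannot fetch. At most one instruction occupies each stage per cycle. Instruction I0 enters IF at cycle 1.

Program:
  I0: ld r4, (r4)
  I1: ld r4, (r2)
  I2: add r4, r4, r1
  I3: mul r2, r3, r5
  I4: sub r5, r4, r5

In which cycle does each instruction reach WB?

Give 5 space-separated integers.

Answer: 5 6 9 10 12

Derivation:
I0 ld r4 <- r4: IF@1 ID@2 stall=0 (-) EX@3 MEM@4 WB@5
I1 ld r4 <- r2: IF@2 ID@3 stall=0 (-) EX@4 MEM@5 WB@6
I2 add r4 <- r4,r1: IF@3 ID@4 stall=2 (RAW on I1.r4 (WB@6)) EX@7 MEM@8 WB@9
I3 mul r2 <- r3,r5: IF@4 ID@7 stall=0 (-) EX@8 MEM@9 WB@10
I4 sub r5 <- r4,r5: IF@7 ID@8 stall=1 (RAW on I2.r4 (WB@9)) EX@10 MEM@11 WB@12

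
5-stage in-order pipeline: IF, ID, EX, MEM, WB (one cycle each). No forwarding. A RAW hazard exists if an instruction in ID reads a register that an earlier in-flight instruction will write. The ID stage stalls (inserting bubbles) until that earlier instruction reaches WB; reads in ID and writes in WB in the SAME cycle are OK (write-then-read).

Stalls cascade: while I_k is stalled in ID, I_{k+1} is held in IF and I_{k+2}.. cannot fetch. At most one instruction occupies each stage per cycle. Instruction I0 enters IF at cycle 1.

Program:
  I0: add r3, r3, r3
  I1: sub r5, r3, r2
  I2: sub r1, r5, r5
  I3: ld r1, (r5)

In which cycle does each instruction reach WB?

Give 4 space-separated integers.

Answer: 5 8 11 12

Derivation:
I0 add r3 <- r3,r3: IF@1 ID@2 stall=0 (-) EX@3 MEM@4 WB@5
I1 sub r5 <- r3,r2: IF@2 ID@3 stall=2 (RAW on I0.r3 (WB@5)) EX@6 MEM@7 WB@8
I2 sub r1 <- r5,r5: IF@3 ID@6 stall=2 (RAW on I1.r5 (WB@8)) EX@9 MEM@10 WB@11
I3 ld r1 <- r5: IF@6 ID@9 stall=0 (-) EX@10 MEM@11 WB@12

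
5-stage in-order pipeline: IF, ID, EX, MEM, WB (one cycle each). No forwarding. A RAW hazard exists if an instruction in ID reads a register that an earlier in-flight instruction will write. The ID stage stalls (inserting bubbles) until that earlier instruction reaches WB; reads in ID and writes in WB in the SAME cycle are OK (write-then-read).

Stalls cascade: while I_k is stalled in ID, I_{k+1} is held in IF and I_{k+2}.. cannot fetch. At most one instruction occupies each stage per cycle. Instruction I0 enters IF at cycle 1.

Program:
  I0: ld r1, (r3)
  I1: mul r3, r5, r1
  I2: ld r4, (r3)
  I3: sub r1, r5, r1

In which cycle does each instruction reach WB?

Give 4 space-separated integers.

I0 ld r1 <- r3: IF@1 ID@2 stall=0 (-) EX@3 MEM@4 WB@5
I1 mul r3 <- r5,r1: IF@2 ID@3 stall=2 (RAW on I0.r1 (WB@5)) EX@6 MEM@7 WB@8
I2 ld r4 <- r3: IF@3 ID@6 stall=2 (RAW on I1.r3 (WB@8)) EX@9 MEM@10 WB@11
I3 sub r1 <- r5,r1: IF@6 ID@9 stall=0 (-) EX@10 MEM@11 WB@12

Answer: 5 8 11 12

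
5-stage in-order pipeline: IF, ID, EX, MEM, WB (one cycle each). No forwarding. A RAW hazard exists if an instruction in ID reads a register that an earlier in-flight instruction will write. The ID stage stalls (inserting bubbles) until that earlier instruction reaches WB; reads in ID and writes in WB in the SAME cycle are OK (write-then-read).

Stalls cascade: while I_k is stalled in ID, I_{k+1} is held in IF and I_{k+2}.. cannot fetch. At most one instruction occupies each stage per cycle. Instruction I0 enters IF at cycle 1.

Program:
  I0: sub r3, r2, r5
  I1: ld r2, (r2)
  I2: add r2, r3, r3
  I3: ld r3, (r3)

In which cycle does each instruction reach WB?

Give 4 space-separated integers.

I0 sub r3 <- r2,r5: IF@1 ID@2 stall=0 (-) EX@3 MEM@4 WB@5
I1 ld r2 <- r2: IF@2 ID@3 stall=0 (-) EX@4 MEM@5 WB@6
I2 add r2 <- r3,r3: IF@3 ID@4 stall=1 (RAW on I0.r3 (WB@5)) EX@6 MEM@7 WB@8
I3 ld r3 <- r3: IF@4 ID@6 stall=0 (-) EX@7 MEM@8 WB@9

Answer: 5 6 8 9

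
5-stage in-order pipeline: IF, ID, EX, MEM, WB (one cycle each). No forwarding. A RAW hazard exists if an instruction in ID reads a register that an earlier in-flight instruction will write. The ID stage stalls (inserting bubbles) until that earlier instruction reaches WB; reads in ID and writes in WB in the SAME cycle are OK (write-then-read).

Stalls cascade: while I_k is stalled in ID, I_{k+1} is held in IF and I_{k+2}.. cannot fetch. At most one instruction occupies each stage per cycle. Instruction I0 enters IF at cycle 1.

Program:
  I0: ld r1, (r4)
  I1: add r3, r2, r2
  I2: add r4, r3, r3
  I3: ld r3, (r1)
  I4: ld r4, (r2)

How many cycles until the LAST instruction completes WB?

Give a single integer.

I0 ld r1 <- r4: IF@1 ID@2 stall=0 (-) EX@3 MEM@4 WB@5
I1 add r3 <- r2,r2: IF@2 ID@3 stall=0 (-) EX@4 MEM@5 WB@6
I2 add r4 <- r3,r3: IF@3 ID@4 stall=2 (RAW on I1.r3 (WB@6)) EX@7 MEM@8 WB@9
I3 ld r3 <- r1: IF@4 ID@7 stall=0 (-) EX@8 MEM@9 WB@10
I4 ld r4 <- r2: IF@7 ID@8 stall=0 (-) EX@9 MEM@10 WB@11

Answer: 11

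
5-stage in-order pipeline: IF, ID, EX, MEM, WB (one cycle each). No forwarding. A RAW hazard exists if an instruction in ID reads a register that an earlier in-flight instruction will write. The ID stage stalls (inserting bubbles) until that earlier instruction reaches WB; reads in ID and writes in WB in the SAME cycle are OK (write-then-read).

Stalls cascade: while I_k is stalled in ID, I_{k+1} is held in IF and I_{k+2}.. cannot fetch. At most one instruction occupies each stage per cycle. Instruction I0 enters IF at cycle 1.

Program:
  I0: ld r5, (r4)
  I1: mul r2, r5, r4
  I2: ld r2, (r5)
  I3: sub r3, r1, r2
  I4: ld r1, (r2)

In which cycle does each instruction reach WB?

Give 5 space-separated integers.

I0 ld r5 <- r4: IF@1 ID@2 stall=0 (-) EX@3 MEM@4 WB@5
I1 mul r2 <- r5,r4: IF@2 ID@3 stall=2 (RAW on I0.r5 (WB@5)) EX@6 MEM@7 WB@8
I2 ld r2 <- r5: IF@3 ID@6 stall=0 (-) EX@7 MEM@8 WB@9
I3 sub r3 <- r1,r2: IF@6 ID@7 stall=2 (RAW on I2.r2 (WB@9)) EX@10 MEM@11 WB@12
I4 ld r1 <- r2: IF@7 ID@10 stall=0 (-) EX@11 MEM@12 WB@13

Answer: 5 8 9 12 13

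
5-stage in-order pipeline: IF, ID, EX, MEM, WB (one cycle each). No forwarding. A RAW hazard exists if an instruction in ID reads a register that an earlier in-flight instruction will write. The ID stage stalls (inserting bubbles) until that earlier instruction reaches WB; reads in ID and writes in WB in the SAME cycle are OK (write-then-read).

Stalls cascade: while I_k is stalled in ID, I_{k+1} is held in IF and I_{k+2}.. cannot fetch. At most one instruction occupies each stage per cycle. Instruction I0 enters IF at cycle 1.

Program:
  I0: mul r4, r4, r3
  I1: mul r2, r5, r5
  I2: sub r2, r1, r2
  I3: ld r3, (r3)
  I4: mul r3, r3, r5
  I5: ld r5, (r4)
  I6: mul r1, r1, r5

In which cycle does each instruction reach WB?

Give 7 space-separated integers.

Answer: 5 6 9 10 13 14 17

Derivation:
I0 mul r4 <- r4,r3: IF@1 ID@2 stall=0 (-) EX@3 MEM@4 WB@5
I1 mul r2 <- r5,r5: IF@2 ID@3 stall=0 (-) EX@4 MEM@5 WB@6
I2 sub r2 <- r1,r2: IF@3 ID@4 stall=2 (RAW on I1.r2 (WB@6)) EX@7 MEM@8 WB@9
I3 ld r3 <- r3: IF@4 ID@7 stall=0 (-) EX@8 MEM@9 WB@10
I4 mul r3 <- r3,r5: IF@7 ID@8 stall=2 (RAW on I3.r3 (WB@10)) EX@11 MEM@12 WB@13
I5 ld r5 <- r4: IF@8 ID@11 stall=0 (-) EX@12 MEM@13 WB@14
I6 mul r1 <- r1,r5: IF@11 ID@12 stall=2 (RAW on I5.r5 (WB@14)) EX@15 MEM@16 WB@17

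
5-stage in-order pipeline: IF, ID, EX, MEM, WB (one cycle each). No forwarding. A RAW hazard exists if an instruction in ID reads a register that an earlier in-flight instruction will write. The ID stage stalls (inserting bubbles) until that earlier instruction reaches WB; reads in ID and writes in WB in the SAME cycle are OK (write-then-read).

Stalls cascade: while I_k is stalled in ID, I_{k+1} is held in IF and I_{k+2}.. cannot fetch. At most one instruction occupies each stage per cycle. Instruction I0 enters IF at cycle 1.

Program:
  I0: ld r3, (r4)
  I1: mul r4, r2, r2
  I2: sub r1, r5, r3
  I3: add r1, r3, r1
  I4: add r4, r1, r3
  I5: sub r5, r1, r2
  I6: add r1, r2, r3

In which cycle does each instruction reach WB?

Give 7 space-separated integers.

Answer: 5 6 8 11 14 15 16

Derivation:
I0 ld r3 <- r4: IF@1 ID@2 stall=0 (-) EX@3 MEM@4 WB@5
I1 mul r4 <- r2,r2: IF@2 ID@3 stall=0 (-) EX@4 MEM@5 WB@6
I2 sub r1 <- r5,r3: IF@3 ID@4 stall=1 (RAW on I0.r3 (WB@5)) EX@6 MEM@7 WB@8
I3 add r1 <- r3,r1: IF@4 ID@6 stall=2 (RAW on I2.r1 (WB@8)) EX@9 MEM@10 WB@11
I4 add r4 <- r1,r3: IF@6 ID@9 stall=2 (RAW on I3.r1 (WB@11)) EX@12 MEM@13 WB@14
I5 sub r5 <- r1,r2: IF@9 ID@12 stall=0 (-) EX@13 MEM@14 WB@15
I6 add r1 <- r2,r3: IF@12 ID@13 stall=0 (-) EX@14 MEM@15 WB@16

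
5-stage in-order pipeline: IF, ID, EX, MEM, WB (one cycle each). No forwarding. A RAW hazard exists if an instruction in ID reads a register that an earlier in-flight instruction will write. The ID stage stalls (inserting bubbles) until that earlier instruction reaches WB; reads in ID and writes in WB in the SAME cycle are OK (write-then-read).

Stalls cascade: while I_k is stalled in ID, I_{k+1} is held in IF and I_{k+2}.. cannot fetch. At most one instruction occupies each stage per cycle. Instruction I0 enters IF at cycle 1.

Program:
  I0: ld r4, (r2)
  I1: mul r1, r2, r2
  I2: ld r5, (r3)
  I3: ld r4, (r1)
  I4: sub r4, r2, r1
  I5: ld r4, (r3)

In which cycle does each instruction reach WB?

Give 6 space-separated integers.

I0 ld r4 <- r2: IF@1 ID@2 stall=0 (-) EX@3 MEM@4 WB@5
I1 mul r1 <- r2,r2: IF@2 ID@3 stall=0 (-) EX@4 MEM@5 WB@6
I2 ld r5 <- r3: IF@3 ID@4 stall=0 (-) EX@5 MEM@6 WB@7
I3 ld r4 <- r1: IF@4 ID@5 stall=1 (RAW on I1.r1 (WB@6)) EX@7 MEM@8 WB@9
I4 sub r4 <- r2,r1: IF@5 ID@7 stall=0 (-) EX@8 MEM@9 WB@10
I5 ld r4 <- r3: IF@7 ID@8 stall=0 (-) EX@9 MEM@10 WB@11

Answer: 5 6 7 9 10 11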